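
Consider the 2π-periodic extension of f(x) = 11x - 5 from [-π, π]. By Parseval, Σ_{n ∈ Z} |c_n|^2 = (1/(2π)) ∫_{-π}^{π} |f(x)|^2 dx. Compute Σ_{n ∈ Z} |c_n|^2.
Σ |c_n|^2 = 121π^2/3 + 25

Expand and integrate term by term over [-π, π]:
  ∫ (11x)^2 dx = 121·(2π^3/3); ∫ 2·11·(-5)·x dx = 0 (odd integrand); ∫ (-5)^2 dx = 25·2π.
So (1/(2π)) ∫_{-π}^{π} (11x - 5)^2 dx = 121π^2/3 + 25 = 121π^2/3 + 25.
Parseval ⇒ Σ |c_n|^2 = 121π^2/3 + 25.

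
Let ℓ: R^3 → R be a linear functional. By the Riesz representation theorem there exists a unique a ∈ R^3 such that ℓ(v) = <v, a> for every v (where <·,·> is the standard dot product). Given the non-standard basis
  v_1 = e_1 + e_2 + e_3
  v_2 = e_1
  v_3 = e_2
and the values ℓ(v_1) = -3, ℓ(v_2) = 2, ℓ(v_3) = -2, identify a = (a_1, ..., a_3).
a = (2, -2, -3)

Write a = (a_1, ..., a_3) in the standard basis. For each basis vector v_i, ℓ(v_i) = <v_i, a> is a linear equation in the a_j's. Collect the n equations into a matrix system V a = ℓ, where row i of V is v_i (expressed in the standard basis). Since V is invertible (lower-triangular with 1s on the diagonal, up to permutation), solve by back-substitution:
  V =
[[1, 1, 1],
 [1, 0, 0],
 [0, 1, 0]]
  V a = (-3, 2, -2)
Solving gives a = (2, -2, -3).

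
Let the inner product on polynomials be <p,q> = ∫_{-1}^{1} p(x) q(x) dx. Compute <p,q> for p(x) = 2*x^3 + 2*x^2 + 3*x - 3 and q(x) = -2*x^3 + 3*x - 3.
<p,q> = 132/7

Expand the product: p(x)·q(x) = -4*x^6 - 4*x^5 + 6*x^3 + 3*x^2 - 18*x + 9.
∫_{-1}^{1} of each monomial x^k gives [2/(k+1) if k even, 0 if k odd]. Integrating term-by-term (or equivalently evaluating the antiderivative F(x) = -4*x^7/7 - 2*x^6/3 + 3*x^4/2 + x^3 - 9*x^2 + 9*x at the endpoints):
  F(1) − F(−1) = 53/42 − (-739/42) = 132/7.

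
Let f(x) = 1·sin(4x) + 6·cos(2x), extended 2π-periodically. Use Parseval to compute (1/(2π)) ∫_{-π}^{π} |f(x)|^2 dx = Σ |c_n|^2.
Σ |c_n|^2 = 37/2

Expand |f|^2 and use orthogonality of {sin(nx), cos(mx)} on [-π, π]:
  ∫_{-π}^{π} sin(nx)^2 dx = π, ∫ cos(mx)^2 dx = π, and cross terms integrate to 0.
So ∫_{-π}^{π} f(x)^2 dx = 1^2 · π + 6^2 · π = (1 + 36)π.
Divide by 2π: (1 + 36)/2 = 37/2.
By Parseval, this equals Σ |c_n|^2.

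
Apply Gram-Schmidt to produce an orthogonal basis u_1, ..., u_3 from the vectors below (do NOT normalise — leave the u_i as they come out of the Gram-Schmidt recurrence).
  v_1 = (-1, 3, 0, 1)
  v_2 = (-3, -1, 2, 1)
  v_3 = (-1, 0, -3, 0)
Orthogonal basis:
  u_1 = (-1, 3, 0, 1)
  u_2 = (-32/11, -14/11, 2, 10/11)
  u_3 = (-62/41, -22/41, -106/41, 4/41)

Apply the Gram-Schmidt recurrence
  u_1 = v_1
  u_i = v_i − Σ_{j<i} ((v_i · u_j) / (u_j · u_j)) · u_j.

Step by step this gives:
  u_1 = (-1, 3, 0, 1)
  u_2 = (-32/11, -14/11, 2, 10/11)
  u_3 = (-62/41, -22/41, -106/41, 4/41)

Orthogonality check:
  u_2 · u_1 = 0 (should be 0)
  u_3 · u_1 = 0 (should be 0)
  u_3 · u_2 = 0 (should be 0)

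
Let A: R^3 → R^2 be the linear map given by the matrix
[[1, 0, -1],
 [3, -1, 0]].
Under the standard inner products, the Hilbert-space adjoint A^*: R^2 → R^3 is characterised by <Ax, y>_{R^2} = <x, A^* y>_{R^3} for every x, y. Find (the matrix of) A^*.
A^* = A^T =
[[1, 3],
 [0, -1],
 [-1, 0]]

For real matrices with standard dot products, the defining identity <Ax, y> = <x, A^* y> gives (Ax)^T y = x^T (A^*) y, i.e. x^T A^T y = x^T (A^*) y. Since this holds for all x, y, we must have A^* = A^T. Therefore
A^* =
[[1, 3],
 [0, -1],
 [-1, 0]].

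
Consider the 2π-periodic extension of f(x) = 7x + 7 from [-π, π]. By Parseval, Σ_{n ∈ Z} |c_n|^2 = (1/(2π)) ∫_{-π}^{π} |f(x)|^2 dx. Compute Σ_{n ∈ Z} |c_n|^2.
Σ |c_n|^2 = 49π^2/3 + 49

Expand and integrate term by term over [-π, π]:
  ∫ (7x)^2 dx = 49·(2π^3/3); ∫ 2·7·(7)·x dx = 0 (odd integrand); ∫ 7^2 dx = 49·2π.
So (1/(2π)) ∫_{-π}^{π} (7x + 7)^2 dx = 49π^2/3 + 49 = 49π^2/3 + 49.
Parseval ⇒ Σ |c_n|^2 = 49π^2/3 + 49.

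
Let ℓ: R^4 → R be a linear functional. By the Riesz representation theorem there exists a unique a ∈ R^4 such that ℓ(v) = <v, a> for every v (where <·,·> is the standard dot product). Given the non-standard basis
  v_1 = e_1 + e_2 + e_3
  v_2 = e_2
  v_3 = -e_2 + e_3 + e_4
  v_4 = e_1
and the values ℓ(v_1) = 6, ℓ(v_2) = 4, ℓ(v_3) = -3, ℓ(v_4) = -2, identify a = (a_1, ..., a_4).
a = (-2, 4, 4, -3)

Write a = (a_1, ..., a_4) in the standard basis. For each basis vector v_i, ℓ(v_i) = <v_i, a> is a linear equation in the a_j's. Collect the n equations into a matrix system V a = ℓ, where row i of V is v_i (expressed in the standard basis). Since V is invertible (lower-triangular with 1s on the diagonal, up to permutation), solve by back-substitution:
  V =
[[1, 1, 1, 0],
 [0, 1, 0, 0],
 [0, -1, 1, 1],
 [1, 0, 0, 0]]
  V a = (6, 4, -3, -2)
Solving gives a = (-2, 4, 4, -3).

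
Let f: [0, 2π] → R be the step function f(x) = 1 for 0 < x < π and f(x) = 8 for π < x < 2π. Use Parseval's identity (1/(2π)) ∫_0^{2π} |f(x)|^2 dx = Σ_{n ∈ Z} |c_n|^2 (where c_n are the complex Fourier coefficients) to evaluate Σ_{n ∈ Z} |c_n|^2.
Σ |c_n|^2 = 65/2

Parseval equates the L^2 energy of f (normalised by 1/(2π)) with the ℓ^2 sum of its Fourier coefficients: (1/(2π)) ∫_0^{2π} |f|^2 = Σ |c_n|^2.
Compute the left side: (1/(2π)) [∫_0^π 1^2 dx + ∫_π^{2π} 8^2 dx] = (1/(2π)) · (1π + 64π) = (1 + 64)/2 = 65/2.
So Σ_{n ∈ Z} |c_n|^2 = 65/2.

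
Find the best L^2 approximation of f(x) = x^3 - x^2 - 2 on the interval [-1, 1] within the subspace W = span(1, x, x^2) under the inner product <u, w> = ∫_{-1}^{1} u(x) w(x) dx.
g(x) = -x^2 + 3*x/5 - 2

The best approximation g ∈ W is the orthogonal projection of f onto W. Writing g = a_0 + a_1 x + a_2 x^2, the coefficients solve the normal equations G · a = b where
  G_{ij} = <φ_i, φ_j> and b_i = <f, φ_i>, with φ_0 = 1, φ_1 = x, φ_2 = x^2.
G =
  [2, 0, 2/3]
  [0, 2/3, 0]
  [2/3, 0, 2/5],
b = (-14/3, 2/5, -26/15).
Solving gives a_0 = -2, a_1 = 3/5, a_2 = -1, so
  g(x) = -x^2 + 3*x/5 - 2.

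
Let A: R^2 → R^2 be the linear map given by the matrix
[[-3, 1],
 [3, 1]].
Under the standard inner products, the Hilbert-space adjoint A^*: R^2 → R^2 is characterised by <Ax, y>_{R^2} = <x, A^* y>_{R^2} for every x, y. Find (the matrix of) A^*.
A^* = A^T =
[[-3, 3],
 [1, 1]]

For real matrices with standard dot products, the defining identity <Ax, y> = <x, A^* y> gives (Ax)^T y = x^T (A^*) y, i.e. x^T A^T y = x^T (A^*) y. Since this holds for all x, y, we must have A^* = A^T. Therefore
A^* =
[[-3, 3],
 [1, 1]].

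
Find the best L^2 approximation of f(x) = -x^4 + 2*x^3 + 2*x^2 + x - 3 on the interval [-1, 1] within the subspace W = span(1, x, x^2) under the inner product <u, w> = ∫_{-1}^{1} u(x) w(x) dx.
g(x) = 8*x^2/7 + 11*x/5 - 102/35

The best approximation g ∈ W is the orthogonal projection of f onto W. Writing g = a_0 + a_1 x + a_2 x^2, the coefficients solve the normal equations G · a = b where
  G_{ij} = <φ_i, φ_j> and b_i = <f, φ_i>, with φ_0 = 1, φ_1 = x, φ_2 = x^2.
G =
  [2, 0, 2/3]
  [0, 2/3, 0]
  [2/3, 0, 2/5],
b = (-76/15, 22/15, -52/35).
Solving gives a_0 = -102/35, a_1 = 11/5, a_2 = 8/7, so
  g(x) = 8*x^2/7 + 11*x/5 - 102/35.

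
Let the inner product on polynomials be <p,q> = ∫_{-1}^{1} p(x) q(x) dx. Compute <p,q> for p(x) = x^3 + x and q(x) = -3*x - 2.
<p,q> = -16/5

Expand the product: p(x)·q(x) = -3*x^4 - 2*x^3 - 3*x^2 - 2*x.
∫_{-1}^{1} of each monomial x^k gives [2/(k+1) if k even, 0 if k odd]. Integrating term-by-term (or equivalently evaluating the antiderivative F(x) = -3*x^5/5 - x^4/2 - x^3 - x^2 at the endpoints):
  F(1) − F(−1) = -31/10 − (1/10) = -16/5.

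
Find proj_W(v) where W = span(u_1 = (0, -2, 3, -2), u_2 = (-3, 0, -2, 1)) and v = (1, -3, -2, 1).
proj_W(v) = (-9/29, 4/29, -12/29, 7/29)

Set up U = [u_1 | ... | u_2] ∈ R^(4×2). The projector onto W = col(U) is P = U (U^T U)^(-1) U^T.
Compute U^T U =
  [17, -8]
  [-8, 14],
and U^T v = (-2, 2).
Solve U^T U · c = U^T v for the coefficients: c = (-2/29, 3/29). The projection is proj_W(v) = U c.
Check: (v - proj_W(v)) · u_1 = 0  (should be 0).
Check: (v - proj_W(v)) · u_2 = 0  (should be 0).
Result: proj_W(v) = (-9/29, 4/29, -12/29, 7/29).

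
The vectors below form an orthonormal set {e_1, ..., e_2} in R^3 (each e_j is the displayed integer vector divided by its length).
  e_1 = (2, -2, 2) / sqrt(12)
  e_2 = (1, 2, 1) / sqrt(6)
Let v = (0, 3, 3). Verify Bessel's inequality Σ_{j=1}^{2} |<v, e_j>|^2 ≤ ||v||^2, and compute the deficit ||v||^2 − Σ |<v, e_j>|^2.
Σ |<v, e_j>|^2 = 27/2; ||v||^2 = 18; deficit = 9/2

Write each e_j = u_j / sqrt(<u_j, u_j>) where u_j is the displayed integer vector. Then <v, e_j> = <v, u_j> / sqrt(<u_j, u_j>), so |<v, e_j>|^2 = <v, u_j>^2 / <u_j, u_j>.
Coefficients: <v, e_1> = 0/sqrt(12), <v, e_2> = 9/sqrt(6).
Square and sum: Σ |<v, e_j>|^2 = 27/2.
Compute ||v||^2 = v·v = 18.
Deficit = 18 − 27/2 = 9/2 ≥ 0, confirming Bessel's inequality. (The deficit equals ||v − Σ <v,e_j> e_j||^2, the squared distance from v to span{e_j}.)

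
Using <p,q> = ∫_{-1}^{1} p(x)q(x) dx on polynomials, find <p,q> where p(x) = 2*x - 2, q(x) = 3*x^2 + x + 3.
<p,q> = -44/3

Expand the product: p(x)·q(x) = 6*x^3 - 4*x^2 + 4*x - 6.
∫_{-1}^{1} of each monomial x^k gives [2/(k+1) if k even, 0 if k odd]. Integrating term-by-term (or equivalently evaluating the antiderivative F(x) = 3*x^4/2 - 4*x^3/3 + 2*x^2 - 6*x at the endpoints):
  F(1) − F(−1) = -23/6 − (65/6) = -44/3.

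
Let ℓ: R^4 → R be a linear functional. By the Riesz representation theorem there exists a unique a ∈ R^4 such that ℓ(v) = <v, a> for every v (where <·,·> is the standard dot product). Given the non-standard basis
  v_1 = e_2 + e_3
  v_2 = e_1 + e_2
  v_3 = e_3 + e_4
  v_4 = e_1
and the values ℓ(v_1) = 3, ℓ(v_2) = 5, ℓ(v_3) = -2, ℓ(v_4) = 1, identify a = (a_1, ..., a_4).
a = (1, 4, -1, -1)

Write a = (a_1, ..., a_4) in the standard basis. For each basis vector v_i, ℓ(v_i) = <v_i, a> is a linear equation in the a_j's. Collect the n equations into a matrix system V a = ℓ, where row i of V is v_i (expressed in the standard basis). Since V is invertible (lower-triangular with 1s on the diagonal, up to permutation), solve by back-substitution:
  V =
[[0, 1, 1, 0],
 [1, 1, 0, 0],
 [0, 0, 1, 1],
 [1, 0, 0, 0]]
  V a = (3, 5, -2, 1)
Solving gives a = (1, 4, -1, -1).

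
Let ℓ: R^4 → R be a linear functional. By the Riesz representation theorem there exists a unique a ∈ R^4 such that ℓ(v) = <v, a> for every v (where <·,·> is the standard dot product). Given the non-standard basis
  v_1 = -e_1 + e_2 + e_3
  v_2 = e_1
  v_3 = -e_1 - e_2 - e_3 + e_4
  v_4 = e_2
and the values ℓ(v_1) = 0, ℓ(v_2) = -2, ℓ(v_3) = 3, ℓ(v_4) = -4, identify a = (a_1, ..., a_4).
a = (-2, -4, 2, -1)

Write a = (a_1, ..., a_4) in the standard basis. For each basis vector v_i, ℓ(v_i) = <v_i, a> is a linear equation in the a_j's. Collect the n equations into a matrix system V a = ℓ, where row i of V is v_i (expressed in the standard basis). Since V is invertible (lower-triangular with 1s on the diagonal, up to permutation), solve by back-substitution:
  V =
[[-1, 1, 1, 0],
 [1, 0, 0, 0],
 [-1, -1, -1, 1],
 [0, 1, 0, 0]]
  V a = (0, -2, 3, -4)
Solving gives a = (-2, -4, 2, -1).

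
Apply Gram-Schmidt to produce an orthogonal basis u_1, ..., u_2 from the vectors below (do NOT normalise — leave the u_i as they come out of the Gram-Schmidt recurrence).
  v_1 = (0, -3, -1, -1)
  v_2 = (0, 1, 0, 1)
Orthogonal basis:
  u_1 = (0, -3, -1, -1)
  u_2 = (0, -1/11, -4/11, 7/11)

Apply the Gram-Schmidt recurrence
  u_1 = v_1
  u_i = v_i − Σ_{j<i} ((v_i · u_j) / (u_j · u_j)) · u_j.

Step by step this gives:
  u_1 = (0, -3, -1, -1)
  u_2 = (0, -1/11, -4/11, 7/11)

Orthogonality check:
  u_2 · u_1 = 0 (should be 0)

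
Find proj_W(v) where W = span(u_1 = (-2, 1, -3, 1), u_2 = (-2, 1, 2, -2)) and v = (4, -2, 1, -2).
proj_W(v) = (104/31, -52/31, 137/62, 1/62)

Set up U = [u_1 | ... | u_2] ∈ R^(4×2). The projector onto W = col(U) is P = U (U^T U)^(-1) U^T.
Compute U^T U =
  [15, -3]
  [-3, 13],
and U^T v = (-15, -4).
Solve U^T U · c = U^T v for the coefficients: c = (-69/62, -35/62). The projection is proj_W(v) = U c.
Check: (v - proj_W(v)) · u_1 = 0  (should be 0).
Check: (v - proj_W(v)) · u_2 = 0  (should be 0).
Result: proj_W(v) = (104/31, -52/31, 137/62, 1/62).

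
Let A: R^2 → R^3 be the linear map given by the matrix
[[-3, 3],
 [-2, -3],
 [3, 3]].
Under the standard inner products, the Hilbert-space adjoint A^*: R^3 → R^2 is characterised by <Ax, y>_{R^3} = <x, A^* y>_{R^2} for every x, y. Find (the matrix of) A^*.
A^* = A^T =
[[-3, -2, 3],
 [3, -3, 3]]

For real matrices with standard dot products, the defining identity <Ax, y> = <x, A^* y> gives (Ax)^T y = x^T (A^*) y, i.e. x^T A^T y = x^T (A^*) y. Since this holds for all x, y, we must have A^* = A^T. Therefore
A^* =
[[-3, -2, 3],
 [3, -3, 3]].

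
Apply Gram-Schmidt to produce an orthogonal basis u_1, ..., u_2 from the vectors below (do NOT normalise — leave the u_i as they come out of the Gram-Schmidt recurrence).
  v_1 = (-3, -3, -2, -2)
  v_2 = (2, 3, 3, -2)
Orthogonal basis:
  u_1 = (-3, -3, -2, -2)
  u_2 = (1/26, 27/26, 22/13, -43/13)

Apply the Gram-Schmidt recurrence
  u_1 = v_1
  u_i = v_i − Σ_{j<i} ((v_i · u_j) / (u_j · u_j)) · u_j.

Step by step this gives:
  u_1 = (-3, -3, -2, -2)
  u_2 = (1/26, 27/26, 22/13, -43/13)

Orthogonality check:
  u_2 · u_1 = 0 (should be 0)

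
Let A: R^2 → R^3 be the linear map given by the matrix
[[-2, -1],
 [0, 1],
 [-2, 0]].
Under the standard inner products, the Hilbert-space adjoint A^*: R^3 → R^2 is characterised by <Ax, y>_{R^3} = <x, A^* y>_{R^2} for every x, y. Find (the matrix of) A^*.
A^* = A^T =
[[-2, 0, -2],
 [-1, 1, 0]]

For real matrices with standard dot products, the defining identity <Ax, y> = <x, A^* y> gives (Ax)^T y = x^T (A^*) y, i.e. x^T A^T y = x^T (A^*) y. Since this holds for all x, y, we must have A^* = A^T. Therefore
A^* =
[[-2, 0, -2],
 [-1, 1, 0]].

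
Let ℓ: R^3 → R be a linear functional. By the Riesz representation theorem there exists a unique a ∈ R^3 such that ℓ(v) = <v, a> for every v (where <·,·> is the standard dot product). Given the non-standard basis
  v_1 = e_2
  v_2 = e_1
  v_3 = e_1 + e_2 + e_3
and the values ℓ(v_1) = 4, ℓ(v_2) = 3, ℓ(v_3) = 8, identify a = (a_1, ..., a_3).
a = (3, 4, 1)

Write a = (a_1, ..., a_3) in the standard basis. For each basis vector v_i, ℓ(v_i) = <v_i, a> is a linear equation in the a_j's. Collect the n equations into a matrix system V a = ℓ, where row i of V is v_i (expressed in the standard basis). Since V is invertible (lower-triangular with 1s on the diagonal, up to permutation), solve by back-substitution:
  V =
[[0, 1, 0],
 [1, 0, 0],
 [1, 1, 1]]
  V a = (4, 3, 8)
Solving gives a = (3, 4, 1).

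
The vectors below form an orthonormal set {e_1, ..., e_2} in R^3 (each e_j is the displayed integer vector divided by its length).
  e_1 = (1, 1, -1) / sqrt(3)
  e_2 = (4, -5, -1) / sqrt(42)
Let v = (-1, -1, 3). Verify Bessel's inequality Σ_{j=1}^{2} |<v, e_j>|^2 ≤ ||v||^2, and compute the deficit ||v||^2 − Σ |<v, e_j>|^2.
Σ |<v, e_j>|^2 = 59/7; ||v||^2 = 11; deficit = 18/7

Write each e_j = u_j / sqrt(<u_j, u_j>) where u_j is the displayed integer vector. Then <v, e_j> = <v, u_j> / sqrt(<u_j, u_j>), so |<v, e_j>|^2 = <v, u_j>^2 / <u_j, u_j>.
Coefficients: <v, e_1> = -5/sqrt(3), <v, e_2> = -2/sqrt(42).
Square and sum: Σ |<v, e_j>|^2 = 59/7.
Compute ||v||^2 = v·v = 11.
Deficit = 11 − 59/7 = 18/7 ≥ 0, confirming Bessel's inequality. (The deficit equals ||v − Σ <v,e_j> e_j||^2, the squared distance from v to span{e_j}.)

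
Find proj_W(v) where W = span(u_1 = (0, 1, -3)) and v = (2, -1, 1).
proj_W(v) = (0, -2/5, 6/5)

Set up U = [u_1 | ... | u_1] ∈ R^(3×1). The projector onto W = col(U) is P = U (U^T U)^(-1) U^T.
Compute U^T U =
  [10],
and U^T v = (-4).
Solve U^T U · c = U^T v for the coefficients: c = (-2/5). The projection is proj_W(v) = U c.
Check: (v - proj_W(v)) · u_1 = 0  (should be 0).
Result: proj_W(v) = (0, -2/5, 6/5).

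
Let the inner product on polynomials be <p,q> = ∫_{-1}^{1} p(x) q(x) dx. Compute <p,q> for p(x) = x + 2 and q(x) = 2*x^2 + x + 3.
<p,q> = 46/3

Expand the product: p(x)·q(x) = 2*x^3 + 5*x^2 + 5*x + 6.
∫_{-1}^{1} of each monomial x^k gives [2/(k+1) if k even, 0 if k odd]. Integrating term-by-term (or equivalently evaluating the antiderivative F(x) = x^4/2 + 5*x^3/3 + 5*x^2/2 + 6*x at the endpoints):
  F(1) − F(−1) = 32/3 − (-14/3) = 46/3.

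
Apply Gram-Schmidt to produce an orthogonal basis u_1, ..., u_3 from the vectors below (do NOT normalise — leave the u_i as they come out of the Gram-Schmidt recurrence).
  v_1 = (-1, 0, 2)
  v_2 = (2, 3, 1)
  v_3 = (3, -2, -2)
Orthogonal basis:
  u_1 = (-1, 0, 2)
  u_2 = (2, 3, 1)
  u_3 = (66/35, -11/7, 33/35)

Apply the Gram-Schmidt recurrence
  u_1 = v_1
  u_i = v_i − Σ_{j<i} ((v_i · u_j) / (u_j · u_j)) · u_j.

Step by step this gives:
  u_1 = (-1, 0, 2)
  u_2 = (2, 3, 1)
  u_3 = (66/35, -11/7, 33/35)

Orthogonality check:
  u_2 · u_1 = 0 (should be 0)
  u_3 · u_1 = 0 (should be 0)
  u_3 · u_2 = 0 (should be 0)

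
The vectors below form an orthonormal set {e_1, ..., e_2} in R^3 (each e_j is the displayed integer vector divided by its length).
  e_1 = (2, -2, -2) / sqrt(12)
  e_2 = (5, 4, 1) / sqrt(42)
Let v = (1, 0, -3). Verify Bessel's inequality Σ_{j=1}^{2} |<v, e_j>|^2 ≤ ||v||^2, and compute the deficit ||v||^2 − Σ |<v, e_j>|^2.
Σ |<v, e_j>|^2 = 38/7; ||v||^2 = 10; deficit = 32/7

Write each e_j = u_j / sqrt(<u_j, u_j>) where u_j is the displayed integer vector. Then <v, e_j> = <v, u_j> / sqrt(<u_j, u_j>), so |<v, e_j>|^2 = <v, u_j>^2 / <u_j, u_j>.
Coefficients: <v, e_1> = 8/sqrt(12), <v, e_2> = 2/sqrt(42).
Square and sum: Σ |<v, e_j>|^2 = 38/7.
Compute ||v||^2 = v·v = 10.
Deficit = 10 − 38/7 = 32/7 ≥ 0, confirming Bessel's inequality. (The deficit equals ||v − Σ <v,e_j> e_j||^2, the squared distance from v to span{e_j}.)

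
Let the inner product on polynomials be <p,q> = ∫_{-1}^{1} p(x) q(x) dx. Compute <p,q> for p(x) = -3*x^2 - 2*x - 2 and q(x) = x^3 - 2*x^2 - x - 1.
<p,q> = 58/5

Expand the product: p(x)·q(x) = -3*x^5 + 4*x^4 + 5*x^3 + 9*x^2 + 4*x + 2.
∫_{-1}^{1} of each monomial x^k gives [2/(k+1) if k even, 0 if k odd]. Integrating term-by-term (or equivalently evaluating the antiderivative F(x) = -x^6/2 + 4*x^5/5 + 5*x^4/4 + 3*x^3 + 2*x^2 + 2*x at the endpoints):
  F(1) − F(−1) = 171/20 − (-61/20) = 58/5.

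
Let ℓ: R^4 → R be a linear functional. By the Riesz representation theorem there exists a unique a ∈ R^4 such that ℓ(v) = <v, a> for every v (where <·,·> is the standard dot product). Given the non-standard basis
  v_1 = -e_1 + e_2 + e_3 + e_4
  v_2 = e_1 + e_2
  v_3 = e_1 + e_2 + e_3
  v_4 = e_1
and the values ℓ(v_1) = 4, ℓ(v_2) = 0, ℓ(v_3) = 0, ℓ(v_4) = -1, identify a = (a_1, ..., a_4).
a = (-1, 1, 0, 2)

Write a = (a_1, ..., a_4) in the standard basis. For each basis vector v_i, ℓ(v_i) = <v_i, a> is a linear equation in the a_j's. Collect the n equations into a matrix system V a = ℓ, where row i of V is v_i (expressed in the standard basis). Since V is invertible (lower-triangular with 1s on the diagonal, up to permutation), solve by back-substitution:
  V =
[[-1, 1, 1, 1],
 [1, 1, 0, 0],
 [1, 1, 1, 0],
 [1, 0, 0, 0]]
  V a = (4, 0, 0, -1)
Solving gives a = (-1, 1, 0, 2).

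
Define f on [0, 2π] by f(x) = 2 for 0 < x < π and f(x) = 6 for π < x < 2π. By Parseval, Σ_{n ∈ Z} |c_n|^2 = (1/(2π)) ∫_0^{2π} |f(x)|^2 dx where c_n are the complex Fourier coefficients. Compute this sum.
Σ |c_n|^2 = 20

Parseval equates the L^2 energy of f (normalised by 1/(2π)) with the ℓ^2 sum of its Fourier coefficients: (1/(2π)) ∫_0^{2π} |f|^2 = Σ |c_n|^2.
Compute the left side: (1/(2π)) [∫_0^π 2^2 dx + ∫_π^{2π} 6^2 dx] = (1/(2π)) · (4π + 36π) = (4 + 36)/2 = 20.
So Σ_{n ∈ Z} |c_n|^2 = 20.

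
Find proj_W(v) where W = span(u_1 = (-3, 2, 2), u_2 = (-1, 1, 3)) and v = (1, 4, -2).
proj_W(v) = (-35/33, 13/33, -49/33)

Set up U = [u_1 | ... | u_2] ∈ R^(3×2). The projector onto W = col(U) is P = U (U^T U)^(-1) U^T.
Compute U^T U =
  [17, 11]
  [11, 11],
and U^T v = (1, -3).
Solve U^T U · c = U^T v for the coefficients: c = (2/3, -31/33). The projection is proj_W(v) = U c.
Check: (v - proj_W(v)) · u_1 = 0  (should be 0).
Check: (v - proj_W(v)) · u_2 = 0  (should be 0).
Result: proj_W(v) = (-35/33, 13/33, -49/33).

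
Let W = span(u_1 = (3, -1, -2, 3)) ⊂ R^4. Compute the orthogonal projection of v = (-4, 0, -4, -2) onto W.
proj_W(v) = (-30/23, 10/23, 20/23, -30/23)

Set up U = [u_1 | ... | u_1] ∈ R^(4×1). The projector onto W = col(U) is P = U (U^T U)^(-1) U^T.
Compute U^T U =
  [23],
and U^T v = (-10).
Solve U^T U · c = U^T v for the coefficients: c = (-10/23). The projection is proj_W(v) = U c.
Check: (v - proj_W(v)) · u_1 = 0  (should be 0).
Result: proj_W(v) = (-30/23, 10/23, 20/23, -30/23).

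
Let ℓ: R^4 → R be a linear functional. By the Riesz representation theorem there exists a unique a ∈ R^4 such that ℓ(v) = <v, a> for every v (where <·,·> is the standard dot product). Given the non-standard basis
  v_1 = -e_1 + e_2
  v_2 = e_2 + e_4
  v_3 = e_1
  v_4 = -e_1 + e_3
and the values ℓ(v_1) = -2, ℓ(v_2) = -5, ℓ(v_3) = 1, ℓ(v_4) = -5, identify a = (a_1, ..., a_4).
a = (1, -1, -4, -4)

Write a = (a_1, ..., a_4) in the standard basis. For each basis vector v_i, ℓ(v_i) = <v_i, a> is a linear equation in the a_j's. Collect the n equations into a matrix system V a = ℓ, where row i of V is v_i (expressed in the standard basis). Since V is invertible (lower-triangular with 1s on the diagonal, up to permutation), solve by back-substitution:
  V =
[[-1, 1, 0, 0],
 [0, 1, 0, 1],
 [1, 0, 0, 0],
 [-1, 0, 1, 0]]
  V a = (-2, -5, 1, -5)
Solving gives a = (1, -1, -4, -4).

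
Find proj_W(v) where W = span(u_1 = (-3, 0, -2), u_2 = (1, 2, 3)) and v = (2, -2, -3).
proj_W(v) = (154/101, -286/101, -231/101)

Set up U = [u_1 | ... | u_2] ∈ R^(3×2). The projector onto W = col(U) is P = U (U^T U)^(-1) U^T.
Compute U^T U =
  [13, -9]
  [-9, 14],
and U^T v = (0, -11).
Solve U^T U · c = U^T v for the coefficients: c = (-99/101, -143/101). The projection is proj_W(v) = U c.
Check: (v - proj_W(v)) · u_1 = 0  (should be 0).
Check: (v - proj_W(v)) · u_2 = 0  (should be 0).
Result: proj_W(v) = (154/101, -286/101, -231/101).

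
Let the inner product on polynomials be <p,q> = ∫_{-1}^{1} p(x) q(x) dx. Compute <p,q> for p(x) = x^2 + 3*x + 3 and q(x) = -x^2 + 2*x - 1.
<p,q> = -76/15

Expand the product: p(x)·q(x) = -x^4 - x^3 + 2*x^2 + 3*x - 3.
∫_{-1}^{1} of each monomial x^k gives [2/(k+1) if k even, 0 if k odd]. Integrating term-by-term (or equivalently evaluating the antiderivative F(x) = -x^5/5 - x^4/4 + 2*x^3/3 + 3*x^2/2 - 3*x at the endpoints):
  F(1) − F(−1) = -77/60 − (227/60) = -76/15.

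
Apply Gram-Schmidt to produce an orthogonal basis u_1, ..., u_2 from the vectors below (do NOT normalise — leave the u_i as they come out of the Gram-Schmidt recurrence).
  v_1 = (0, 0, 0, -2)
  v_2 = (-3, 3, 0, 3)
Orthogonal basis:
  u_1 = (0, 0, 0, -2)
  u_2 = (-3, 3, 0, 0)

Apply the Gram-Schmidt recurrence
  u_1 = v_1
  u_i = v_i − Σ_{j<i} ((v_i · u_j) / (u_j · u_j)) · u_j.

Step by step this gives:
  u_1 = (0, 0, 0, -2)
  u_2 = (-3, 3, 0, 0)

Orthogonality check:
  u_2 · u_1 = 0 (should be 0)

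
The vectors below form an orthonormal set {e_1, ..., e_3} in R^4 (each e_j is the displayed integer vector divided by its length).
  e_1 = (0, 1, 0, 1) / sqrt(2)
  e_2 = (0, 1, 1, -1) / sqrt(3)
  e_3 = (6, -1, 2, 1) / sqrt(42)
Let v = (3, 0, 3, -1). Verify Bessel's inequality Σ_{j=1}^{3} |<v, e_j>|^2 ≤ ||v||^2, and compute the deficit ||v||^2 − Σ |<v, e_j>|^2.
Σ |<v, e_j>|^2 = 129/7; ||v||^2 = 19; deficit = 4/7

Write each e_j = u_j / sqrt(<u_j, u_j>) where u_j is the displayed integer vector. Then <v, e_j> = <v, u_j> / sqrt(<u_j, u_j>), so |<v, e_j>|^2 = <v, u_j>^2 / <u_j, u_j>.
Coefficients: <v, e_1> = -1/sqrt(2), <v, e_2> = 4/sqrt(3), <v, e_3> = 23/sqrt(42).
Square and sum: Σ |<v, e_j>|^2 = 129/7.
Compute ||v||^2 = v·v = 19.
Deficit = 19 − 129/7 = 4/7 ≥ 0, confirming Bessel's inequality. (The deficit equals ||v − Σ <v,e_j> e_j||^2, the squared distance from v to span{e_j}.)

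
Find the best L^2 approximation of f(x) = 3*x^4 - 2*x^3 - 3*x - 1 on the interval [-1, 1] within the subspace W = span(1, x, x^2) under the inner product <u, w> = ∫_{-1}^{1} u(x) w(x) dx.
g(x) = 18*x^2/7 - 21*x/5 - 44/35

The best approximation g ∈ W is the orthogonal projection of f onto W. Writing g = a_0 + a_1 x + a_2 x^2, the coefficients solve the normal equations G · a = b where
  G_{ij} = <φ_i, φ_j> and b_i = <f, φ_i>, with φ_0 = 1, φ_1 = x, φ_2 = x^2.
G =
  [2, 0, 2/3]
  [0, 2/3, 0]
  [2/3, 0, 2/5],
b = (-4/5, -14/5, 4/21).
Solving gives a_0 = -44/35, a_1 = -21/5, a_2 = 18/7, so
  g(x) = 18*x^2/7 - 21*x/5 - 44/35.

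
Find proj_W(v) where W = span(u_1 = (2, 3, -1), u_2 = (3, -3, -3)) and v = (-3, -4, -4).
proj_W(v) = (-1/3, -14/3, -2/3)

Set up U = [u_1 | ... | u_2] ∈ R^(3×2). The projector onto W = col(U) is P = U (U^T U)^(-1) U^T.
Compute U^T U =
  [14, 0]
  [0, 27],
and U^T v = (-14, 15).
Solve U^T U · c = U^T v for the coefficients: c = (-1, 5/9). The projection is proj_W(v) = U c.
Check: (v - proj_W(v)) · u_1 = 0  (should be 0).
Check: (v - proj_W(v)) · u_2 = 0  (should be 0).
Result: proj_W(v) = (-1/3, -14/3, -2/3).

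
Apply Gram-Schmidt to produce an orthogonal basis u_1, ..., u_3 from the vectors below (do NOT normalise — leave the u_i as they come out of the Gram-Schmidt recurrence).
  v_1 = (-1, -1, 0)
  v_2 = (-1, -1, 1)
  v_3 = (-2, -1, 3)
Orthogonal basis:
  u_1 = (-1, -1, 0)
  u_2 = (0, 0, 1)
  u_3 = (-1/2, 1/2, 0)

Apply the Gram-Schmidt recurrence
  u_1 = v_1
  u_i = v_i − Σ_{j<i} ((v_i · u_j) / (u_j · u_j)) · u_j.

Step by step this gives:
  u_1 = (-1, -1, 0)
  u_2 = (0, 0, 1)
  u_3 = (-1/2, 1/2, 0)

Orthogonality check:
  u_2 · u_1 = 0 (should be 0)
  u_3 · u_1 = 0 (should be 0)
  u_3 · u_2 = 0 (should be 0)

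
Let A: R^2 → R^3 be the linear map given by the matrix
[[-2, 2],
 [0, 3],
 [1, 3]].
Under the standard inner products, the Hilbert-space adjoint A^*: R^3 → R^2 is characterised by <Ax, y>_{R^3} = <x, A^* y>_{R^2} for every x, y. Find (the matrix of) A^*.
A^* = A^T =
[[-2, 0, 1],
 [2, 3, 3]]

For real matrices with standard dot products, the defining identity <Ax, y> = <x, A^* y> gives (Ax)^T y = x^T (A^*) y, i.e. x^T A^T y = x^T (A^*) y. Since this holds for all x, y, we must have A^* = A^T. Therefore
A^* =
[[-2, 0, 1],
 [2, 3, 3]].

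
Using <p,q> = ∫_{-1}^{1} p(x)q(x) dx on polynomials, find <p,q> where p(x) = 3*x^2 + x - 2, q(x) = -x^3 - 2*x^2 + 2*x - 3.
<p,q> = 36/5

Expand the product: p(x)·q(x) = -3*x^5 - 7*x^4 + 6*x^3 - 3*x^2 - 7*x + 6.
∫_{-1}^{1} of each monomial x^k gives [2/(k+1) if k even, 0 if k odd]. Integrating term-by-term (or equivalently evaluating the antiderivative F(x) = -x^6/2 - 7*x^5/5 + 3*x^4/2 - x^3 - 7*x^2/2 + 6*x at the endpoints):
  F(1) − F(−1) = 11/10 − (-61/10) = 36/5.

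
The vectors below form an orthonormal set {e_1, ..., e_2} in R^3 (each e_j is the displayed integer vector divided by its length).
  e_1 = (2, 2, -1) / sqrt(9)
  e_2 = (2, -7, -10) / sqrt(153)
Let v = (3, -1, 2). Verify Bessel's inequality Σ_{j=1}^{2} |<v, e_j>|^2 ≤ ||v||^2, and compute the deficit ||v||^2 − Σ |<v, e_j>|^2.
Σ |<v, e_j>|^2 = 13/17; ||v||^2 = 14; deficit = 225/17

Write each e_j = u_j / sqrt(<u_j, u_j>) where u_j is the displayed integer vector. Then <v, e_j> = <v, u_j> / sqrt(<u_j, u_j>), so |<v, e_j>|^2 = <v, u_j>^2 / <u_j, u_j>.
Coefficients: <v, e_1> = 2/sqrt(9), <v, e_2> = -7/sqrt(153).
Square and sum: Σ |<v, e_j>|^2 = 13/17.
Compute ||v||^2 = v·v = 14.
Deficit = 14 − 13/17 = 225/17 ≥ 0, confirming Bessel's inequality. (The deficit equals ||v − Σ <v,e_j> e_j||^2, the squared distance from v to span{e_j}.)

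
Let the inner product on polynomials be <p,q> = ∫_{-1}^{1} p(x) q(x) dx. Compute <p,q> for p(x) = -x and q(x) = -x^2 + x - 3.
<p,q> = -2/3

Expand the product: p(x)·q(x) = x^3 - x^2 + 3*x.
∫_{-1}^{1} of each monomial x^k gives [2/(k+1) if k even, 0 if k odd]. Integrating term-by-term (or equivalently evaluating the antiderivative F(x) = x^4/4 - x^3/3 + 3*x^2/2 at the endpoints):
  F(1) − F(−1) = 17/12 − (25/12) = -2/3.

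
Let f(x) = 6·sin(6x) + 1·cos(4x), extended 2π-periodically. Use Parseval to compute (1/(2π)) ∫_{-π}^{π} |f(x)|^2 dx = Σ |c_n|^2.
Σ |c_n|^2 = 37/2

Expand |f|^2 and use orthogonality of {sin(nx), cos(mx)} on [-π, π]:
  ∫_{-π}^{π} sin(nx)^2 dx = π, ∫ cos(mx)^2 dx = π, and cross terms integrate to 0.
So ∫_{-π}^{π} f(x)^2 dx = 6^2 · π + 1^2 · π = (36 + 1)π.
Divide by 2π: (36 + 1)/2 = 37/2.
By Parseval, this equals Σ |c_n|^2.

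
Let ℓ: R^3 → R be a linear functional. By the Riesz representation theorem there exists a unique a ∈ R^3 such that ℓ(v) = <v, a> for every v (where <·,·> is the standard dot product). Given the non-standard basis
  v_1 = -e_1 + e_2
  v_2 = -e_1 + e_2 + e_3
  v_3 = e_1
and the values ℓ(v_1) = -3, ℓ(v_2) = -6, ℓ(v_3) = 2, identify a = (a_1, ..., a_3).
a = (2, -1, -3)

Write a = (a_1, ..., a_3) in the standard basis. For each basis vector v_i, ℓ(v_i) = <v_i, a> is a linear equation in the a_j's. Collect the n equations into a matrix system V a = ℓ, where row i of V is v_i (expressed in the standard basis). Since V is invertible (lower-triangular with 1s on the diagonal, up to permutation), solve by back-substitution:
  V =
[[-1, 1, 0],
 [-1, 1, 1],
 [1, 0, 0]]
  V a = (-3, -6, 2)
Solving gives a = (2, -1, -3).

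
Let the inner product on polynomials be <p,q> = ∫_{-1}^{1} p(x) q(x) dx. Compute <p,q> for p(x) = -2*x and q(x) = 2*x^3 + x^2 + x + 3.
<p,q> = -44/15

Expand the product: p(x)·q(x) = -4*x^4 - 2*x^3 - 2*x^2 - 6*x.
∫_{-1}^{1} of each monomial x^k gives [2/(k+1) if k even, 0 if k odd]. Integrating term-by-term (or equivalently evaluating the antiderivative F(x) = -4*x^5/5 - x^4/2 - 2*x^3/3 - 3*x^2 at the endpoints):
  F(1) − F(−1) = -149/30 − (-61/30) = -44/15.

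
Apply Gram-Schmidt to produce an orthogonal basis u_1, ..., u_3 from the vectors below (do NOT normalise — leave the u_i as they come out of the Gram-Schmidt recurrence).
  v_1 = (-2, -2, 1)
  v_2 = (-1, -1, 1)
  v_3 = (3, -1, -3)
Orthogonal basis:
  u_1 = (-2, -2, 1)
  u_2 = (1/9, 1/9, 4/9)
  u_3 = (2, -2, 0)

Apply the Gram-Schmidt recurrence
  u_1 = v_1
  u_i = v_i − Σ_{j<i} ((v_i · u_j) / (u_j · u_j)) · u_j.

Step by step this gives:
  u_1 = (-2, -2, 1)
  u_2 = (1/9, 1/9, 4/9)
  u_3 = (2, -2, 0)

Orthogonality check:
  u_2 · u_1 = 0 (should be 0)
  u_3 · u_1 = 0 (should be 0)
  u_3 · u_2 = 0 (should be 0)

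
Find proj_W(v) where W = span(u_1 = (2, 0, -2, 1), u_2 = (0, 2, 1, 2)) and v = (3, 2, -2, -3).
proj_W(v) = (14/9, -8/9, -2, -1/9)

Set up U = [u_1 | ... | u_2] ∈ R^(4×2). The projector onto W = col(U) is P = U (U^T U)^(-1) U^T.
Compute U^T U =
  [9, 0]
  [0, 9],
and U^T v = (7, -4).
Solve U^T U · c = U^T v for the coefficients: c = (7/9, -4/9). The projection is proj_W(v) = U c.
Check: (v - proj_W(v)) · u_1 = 0  (should be 0).
Check: (v - proj_W(v)) · u_2 = 0  (should be 0).
Result: proj_W(v) = (14/9, -8/9, -2, -1/9).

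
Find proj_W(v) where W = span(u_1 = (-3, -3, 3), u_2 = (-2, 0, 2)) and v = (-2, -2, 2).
proj_W(v) = (-2, -2, 2)

Set up U = [u_1 | ... | u_2] ∈ R^(3×2). The projector onto W = col(U) is P = U (U^T U)^(-1) U^T.
Compute U^T U =
  [27, 12]
  [12, 8],
and U^T v = (18, 8).
Solve U^T U · c = U^T v for the coefficients: c = (2/3, 0). The projection is proj_W(v) = U c.
Check: (v - proj_W(v)) · u_1 = 0  (should be 0).
Check: (v - proj_W(v)) · u_2 = 0  (should be 0).
Result: proj_W(v) = (-2, -2, 2).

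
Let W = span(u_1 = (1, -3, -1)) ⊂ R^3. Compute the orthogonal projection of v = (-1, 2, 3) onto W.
proj_W(v) = (-10/11, 30/11, 10/11)

Set up U = [u_1 | ... | u_1] ∈ R^(3×1). The projector onto W = col(U) is P = U (U^T U)^(-1) U^T.
Compute U^T U =
  [11],
and U^T v = (-10).
Solve U^T U · c = U^T v for the coefficients: c = (-10/11). The projection is proj_W(v) = U c.
Check: (v - proj_W(v)) · u_1 = 0  (should be 0).
Result: proj_W(v) = (-10/11, 30/11, 10/11).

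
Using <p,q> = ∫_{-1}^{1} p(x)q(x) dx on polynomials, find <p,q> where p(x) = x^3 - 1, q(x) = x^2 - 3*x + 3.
<p,q> = -118/15

Expand the product: p(x)·q(x) = x^5 - 3*x^4 + 3*x^3 - x^2 + 3*x - 3.
∫_{-1}^{1} of each monomial x^k gives [2/(k+1) if k even, 0 if k odd]. Integrating term-by-term (or equivalently evaluating the antiderivative F(x) = x^6/6 - 3*x^5/5 + 3*x^4/4 - x^3/3 + 3*x^2/2 - 3*x at the endpoints):
  F(1) − F(−1) = -91/60 − (127/20) = -118/15.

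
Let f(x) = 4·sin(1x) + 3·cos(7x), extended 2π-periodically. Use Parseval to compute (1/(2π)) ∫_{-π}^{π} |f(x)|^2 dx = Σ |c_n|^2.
Σ |c_n|^2 = 25/2

Expand |f|^2 and use orthogonality of {sin(nx), cos(mx)} on [-π, π]:
  ∫_{-π}^{π} sin(nx)^2 dx = π, ∫ cos(mx)^2 dx = π, and cross terms integrate to 0.
So ∫_{-π}^{π} f(x)^2 dx = 4^2 · π + 3^2 · π = (16 + 9)π.
Divide by 2π: (16 + 9)/2 = 25/2.
By Parseval, this equals Σ |c_n|^2.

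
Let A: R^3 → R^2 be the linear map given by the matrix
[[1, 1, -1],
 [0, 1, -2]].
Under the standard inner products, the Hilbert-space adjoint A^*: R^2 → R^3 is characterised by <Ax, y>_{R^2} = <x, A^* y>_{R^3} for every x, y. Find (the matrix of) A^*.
A^* = A^T =
[[1, 0],
 [1, 1],
 [-1, -2]]

For real matrices with standard dot products, the defining identity <Ax, y> = <x, A^* y> gives (Ax)^T y = x^T (A^*) y, i.e. x^T A^T y = x^T (A^*) y. Since this holds for all x, y, we must have A^* = A^T. Therefore
A^* =
[[1, 0],
 [1, 1],
 [-1, -2]].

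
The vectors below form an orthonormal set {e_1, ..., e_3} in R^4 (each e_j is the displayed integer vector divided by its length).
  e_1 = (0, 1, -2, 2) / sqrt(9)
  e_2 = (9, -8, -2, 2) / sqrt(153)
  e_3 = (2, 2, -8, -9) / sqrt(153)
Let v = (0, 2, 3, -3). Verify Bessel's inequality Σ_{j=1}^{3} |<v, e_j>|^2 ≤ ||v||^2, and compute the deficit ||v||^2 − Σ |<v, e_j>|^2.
Σ |<v, e_j>|^2 = 149/9; ||v||^2 = 22; deficit = 49/9

Write each e_j = u_j / sqrt(<u_j, u_j>) where u_j is the displayed integer vector. Then <v, e_j> = <v, u_j> / sqrt(<u_j, u_j>), so |<v, e_j>|^2 = <v, u_j>^2 / <u_j, u_j>.
Coefficients: <v, e_1> = -10/sqrt(9), <v, e_2> = -28/sqrt(153), <v, e_3> = 7/sqrt(153).
Square and sum: Σ |<v, e_j>|^2 = 149/9.
Compute ||v||^2 = v·v = 22.
Deficit = 22 − 149/9 = 49/9 ≥ 0, confirming Bessel's inequality. (The deficit equals ||v − Σ <v,e_j> e_j||^2, the squared distance from v to span{e_j}.)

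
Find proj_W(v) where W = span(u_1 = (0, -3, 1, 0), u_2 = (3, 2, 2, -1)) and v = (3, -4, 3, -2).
proj_W(v) = (225/82, -309/82, 303/82, -75/82)

Set up U = [u_1 | ... | u_2] ∈ R^(4×2). The projector onto W = col(U) is P = U (U^T U)^(-1) U^T.
Compute U^T U =
  [10, -4]
  [-4, 18],
and U^T v = (15, 9).
Solve U^T U · c = U^T v for the coefficients: c = (153/82, 75/82). The projection is proj_W(v) = U c.
Check: (v - proj_W(v)) · u_1 = 0  (should be 0).
Check: (v - proj_W(v)) · u_2 = 0  (should be 0).
Result: proj_W(v) = (225/82, -309/82, 303/82, -75/82).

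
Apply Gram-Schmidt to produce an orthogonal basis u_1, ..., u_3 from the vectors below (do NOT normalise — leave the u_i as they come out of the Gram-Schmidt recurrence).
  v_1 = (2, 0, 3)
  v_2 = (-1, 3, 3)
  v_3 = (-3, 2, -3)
Orthogonal basis:
  u_1 = (2, 0, 3)
  u_2 = (-27/13, 3, 18/13)
  u_3 = (9/22, 9/22, -3/11)

Apply the Gram-Schmidt recurrence
  u_1 = v_1
  u_i = v_i − Σ_{j<i} ((v_i · u_j) / (u_j · u_j)) · u_j.

Step by step this gives:
  u_1 = (2, 0, 3)
  u_2 = (-27/13, 3, 18/13)
  u_3 = (9/22, 9/22, -3/11)

Orthogonality check:
  u_2 · u_1 = 0 (should be 0)
  u_3 · u_1 = 0 (should be 0)
  u_3 · u_2 = 0 (should be 0)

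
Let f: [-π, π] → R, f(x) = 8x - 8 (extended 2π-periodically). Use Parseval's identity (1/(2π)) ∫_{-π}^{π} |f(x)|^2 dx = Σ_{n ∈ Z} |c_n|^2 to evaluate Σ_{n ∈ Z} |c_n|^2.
Σ |c_n|^2 = 64π^2/3 + 64

Expand and integrate term by term over [-π, π]:
  ∫ (8x)^2 dx = 64·(2π^3/3); ∫ 2·8·(-8)·x dx = 0 (odd integrand); ∫ (-8)^2 dx = 64·2π.
So (1/(2π)) ∫_{-π}^{π} (8x - 8)^2 dx = 64π^2/3 + 64 = 64π^2/3 + 64.
Parseval ⇒ Σ |c_n|^2 = 64π^2/3 + 64.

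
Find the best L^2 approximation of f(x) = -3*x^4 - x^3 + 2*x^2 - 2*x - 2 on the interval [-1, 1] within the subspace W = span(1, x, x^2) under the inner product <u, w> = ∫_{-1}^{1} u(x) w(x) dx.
g(x) = -4*x^2/7 - 13*x/5 - 61/35

The best approximation g ∈ W is the orthogonal projection of f onto W. Writing g = a_0 + a_1 x + a_2 x^2, the coefficients solve the normal equations G · a = b where
  G_{ij} = <φ_i, φ_j> and b_i = <f, φ_i>, with φ_0 = 1, φ_1 = x, φ_2 = x^2.
G =
  [2, 0, 2/3]
  [0, 2/3, 0]
  [2/3, 0, 2/5],
b = (-58/15, -26/15, -146/105).
Solving gives a_0 = -61/35, a_1 = -13/5, a_2 = -4/7, so
  g(x) = -4*x^2/7 - 13*x/5 - 61/35.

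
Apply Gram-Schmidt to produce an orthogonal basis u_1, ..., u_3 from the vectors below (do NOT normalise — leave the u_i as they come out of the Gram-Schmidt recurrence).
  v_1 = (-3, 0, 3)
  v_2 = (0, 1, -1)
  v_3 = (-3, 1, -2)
Orthogonal basis:
  u_1 = (-3, 0, 3)
  u_2 = (-1/2, 1, -1/2)
  u_3 = (-4/3, -4/3, -4/3)

Apply the Gram-Schmidt recurrence
  u_1 = v_1
  u_i = v_i − Σ_{j<i} ((v_i · u_j) / (u_j · u_j)) · u_j.

Step by step this gives:
  u_1 = (-3, 0, 3)
  u_2 = (-1/2, 1, -1/2)
  u_3 = (-4/3, -4/3, -4/3)

Orthogonality check:
  u_2 · u_1 = 0 (should be 0)
  u_3 · u_1 = 0 (should be 0)
  u_3 · u_2 = 0 (should be 0)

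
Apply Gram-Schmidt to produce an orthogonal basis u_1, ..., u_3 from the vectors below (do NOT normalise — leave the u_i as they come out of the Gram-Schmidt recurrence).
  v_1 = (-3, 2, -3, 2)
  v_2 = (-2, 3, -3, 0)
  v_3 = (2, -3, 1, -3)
Orthogonal basis:
  u_1 = (-3, 2, -3, 2)
  u_2 = (11/26, 18/13, -15/26, -21/13)
  u_3 = (-66/131, -216/131, -172/131, -141/131)

Apply the Gram-Schmidt recurrence
  u_1 = v_1
  u_i = v_i − Σ_{j<i} ((v_i · u_j) / (u_j · u_j)) · u_j.

Step by step this gives:
  u_1 = (-3, 2, -3, 2)
  u_2 = (11/26, 18/13, -15/26, -21/13)
  u_3 = (-66/131, -216/131, -172/131, -141/131)

Orthogonality check:
  u_2 · u_1 = 0 (should be 0)
  u_3 · u_1 = 0 (should be 0)
  u_3 · u_2 = 0 (should be 0)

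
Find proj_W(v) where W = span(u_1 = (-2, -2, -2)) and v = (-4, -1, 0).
proj_W(v) = (-5/3, -5/3, -5/3)

Set up U = [u_1 | ... | u_1] ∈ R^(3×1). The projector onto W = col(U) is P = U (U^T U)^(-1) U^T.
Compute U^T U =
  [12],
and U^T v = (10).
Solve U^T U · c = U^T v for the coefficients: c = (5/6). The projection is proj_W(v) = U c.
Check: (v - proj_W(v)) · u_1 = 0  (should be 0).
Result: proj_W(v) = (-5/3, -5/3, -5/3).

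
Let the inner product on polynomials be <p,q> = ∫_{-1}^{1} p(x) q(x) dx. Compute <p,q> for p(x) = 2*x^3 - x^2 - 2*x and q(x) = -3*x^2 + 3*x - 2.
<p,q> = 14/15

Expand the product: p(x)·q(x) = -6*x^5 + 9*x^4 - x^3 - 4*x^2 + 4*x.
∫_{-1}^{1} of each monomial x^k gives [2/(k+1) if k even, 0 if k odd]. Integrating term-by-term (or equivalently evaluating the antiderivative F(x) = -x^6 + 9*x^5/5 - x^4/4 - 4*x^3/3 + 2*x^2 at the endpoints):
  F(1) − F(−1) = 73/60 − (17/60) = 14/15.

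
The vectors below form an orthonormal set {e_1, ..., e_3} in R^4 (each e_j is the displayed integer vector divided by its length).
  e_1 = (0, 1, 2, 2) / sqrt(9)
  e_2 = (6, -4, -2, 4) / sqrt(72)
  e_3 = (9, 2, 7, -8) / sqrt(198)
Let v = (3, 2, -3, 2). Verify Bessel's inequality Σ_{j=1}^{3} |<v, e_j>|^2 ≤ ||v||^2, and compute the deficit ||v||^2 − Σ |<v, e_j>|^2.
Σ |<v, e_j>|^2 = 90/11; ||v||^2 = 26; deficit = 196/11

Write each e_j = u_j / sqrt(<u_j, u_j>) where u_j is the displayed integer vector. Then <v, e_j> = <v, u_j> / sqrt(<u_j, u_j>), so |<v, e_j>|^2 = <v, u_j>^2 / <u_j, u_j>.
Coefficients: <v, e_1> = 0/sqrt(9), <v, e_2> = 24/sqrt(72), <v, e_3> = -6/sqrt(198).
Square and sum: Σ |<v, e_j>|^2 = 90/11.
Compute ||v||^2 = v·v = 26.
Deficit = 26 − 90/11 = 196/11 ≥ 0, confirming Bessel's inequality. (The deficit equals ||v − Σ <v,e_j> e_j||^2, the squared distance from v to span{e_j}.)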